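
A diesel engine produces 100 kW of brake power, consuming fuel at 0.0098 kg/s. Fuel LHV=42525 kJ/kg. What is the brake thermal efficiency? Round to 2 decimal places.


eta_BTE = (BP / (mf * LHV)) * 100
Denominator = 0.0098 * 42525 = 416.7450 kW
eta_BTE = (100 / 416.7450) * 100 = 24.00%


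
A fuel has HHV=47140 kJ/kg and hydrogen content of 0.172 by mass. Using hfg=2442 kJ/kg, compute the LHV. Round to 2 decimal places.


LHV = HHV - hfg * 9 * H
Water correction = 2442 * 9 * 0.172 = 3780.216 kJ/kg
LHV = 47140 - 3780.216 = 43359.78 kJ/kg


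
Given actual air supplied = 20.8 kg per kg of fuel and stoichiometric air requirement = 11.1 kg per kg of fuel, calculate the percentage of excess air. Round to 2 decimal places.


Excess air = actual - stoichiometric = 20.8 - 11.1 = 9.70 kg/kg fuel
Excess air % = (excess / stoich) * 100 = (9.70 / 11.1) * 100 = 87.39%


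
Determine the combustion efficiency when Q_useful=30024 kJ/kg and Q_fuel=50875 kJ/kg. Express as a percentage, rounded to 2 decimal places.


Efficiency = (Q_useful / Q_fuel) * 100
Efficiency = (30024 / 50875) * 100
Efficiency = 0.5902 * 100 = 59.02%


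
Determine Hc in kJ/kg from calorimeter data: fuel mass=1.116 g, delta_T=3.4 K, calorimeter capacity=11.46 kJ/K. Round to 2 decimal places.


Hc = C_cal * delta_T / m_fuel
Q_released = 11.46 * 3.4 = 38.9640 kJ
m_fuel = 1.116 g = 1.116/1000 kg = 0.001116 kg
Hc = 38.9640 / 0.001116 = 34913.98 kJ/kg


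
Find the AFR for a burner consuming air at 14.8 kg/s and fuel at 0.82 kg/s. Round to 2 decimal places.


AFR = m_air / m_fuel
AFR = 14.8 / 0.82 = 18.05


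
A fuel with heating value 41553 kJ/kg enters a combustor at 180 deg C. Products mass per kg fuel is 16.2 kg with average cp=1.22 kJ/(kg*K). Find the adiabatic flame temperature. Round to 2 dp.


T_ad = T_in + Hc / (m_p * cp)
Denominator = 16.2 * 1.22 = 19.7640
Temperature rise = 41553 / 19.7640 = 2102.46 K
T_ad = 180 + 2102.46 = 2282.46 deg C


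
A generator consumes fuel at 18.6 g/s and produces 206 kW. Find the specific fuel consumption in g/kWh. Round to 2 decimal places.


SFC = (mf / BP) * 3600
Rate = 18.6 / 206 = 0.090291 g/(s*kW)
SFC = 0.090291 * 3600 = 325.05 g/kWh


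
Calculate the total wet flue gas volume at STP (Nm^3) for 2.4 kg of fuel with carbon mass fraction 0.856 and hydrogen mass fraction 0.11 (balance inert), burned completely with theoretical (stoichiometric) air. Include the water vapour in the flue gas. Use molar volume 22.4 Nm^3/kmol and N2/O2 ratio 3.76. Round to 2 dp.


Per kg fuel: CO2 = (C/12 kmol)*22.4 = (0.856/12)*22.4 = 1.59787 Nm^3
Per kg fuel: H2O = (H/2 kmol)*22.4 = (0.11/2)*22.4 = 1.23200 Nm^3
O2 needed per kg fuel = C/12 + H/4 = 0.856/12 + 0.11/4 = 0.09883333 kmol
Per kg fuel: N2 = O2*3.76*22.4 = 0.09883333*3.76*22.4 = 8.32414 Nm^3
Total per kg = 1.59787 + 1.23200 + 8.32414 = 11.15401 Nm^3
Total = 11.15401 * 2.4 = 26.77 Nm^3


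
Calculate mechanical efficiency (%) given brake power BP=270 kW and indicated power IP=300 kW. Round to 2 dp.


eta_mech = (BP / IP) * 100
Ratio = 270 / 300 = 0.9000
eta_mech = 0.9000 * 100 = 90.00%


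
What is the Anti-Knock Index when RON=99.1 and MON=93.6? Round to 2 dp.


AKI = (RON + MON) / 2
AKI = (99.1 + 93.6) / 2
AKI = 192.7 / 2 = 96.35


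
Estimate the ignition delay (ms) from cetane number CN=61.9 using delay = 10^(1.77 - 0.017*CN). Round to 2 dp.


delay = 10^(1.77 - 0.017*CN)
Exponent = 1.77 - 0.017*61.9 = 0.7177
delay = 10^0.7177 = 5.22 ms


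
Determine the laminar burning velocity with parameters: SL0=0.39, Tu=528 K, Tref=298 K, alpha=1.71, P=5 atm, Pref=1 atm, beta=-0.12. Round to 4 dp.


SL = SL0 * (Tu/Tref)^alpha * (P/Pref)^beta
T ratio = 528/298 = 1.77181208
(T ratio)^alpha = 1.77181208^1.71 = 2.659464
(P/Pref)^beta = 5^(-0.12) = 0.824373
SL = 0.39 * 2.659464 * 0.824373 = 0.8550 m/s


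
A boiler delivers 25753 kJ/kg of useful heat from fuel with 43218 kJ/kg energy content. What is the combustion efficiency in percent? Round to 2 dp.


Efficiency = (Q_useful / Q_fuel) * 100
Efficiency = (25753 / 43218) * 100
Efficiency = 0.5959 * 100 = 59.59%


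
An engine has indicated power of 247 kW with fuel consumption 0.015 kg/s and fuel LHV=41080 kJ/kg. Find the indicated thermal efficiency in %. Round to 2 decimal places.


eta_ith = (IP / (mf * LHV)) * 100
Denominator = 0.015 * 41080 = 616.2000 kW
eta_ith = (247 / 616.2000) * 100 = 40.08%


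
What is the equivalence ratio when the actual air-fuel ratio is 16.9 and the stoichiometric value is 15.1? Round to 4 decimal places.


phi = AFR_stoich / AFR_actual
phi = 15.1 / 16.9 = 0.8935


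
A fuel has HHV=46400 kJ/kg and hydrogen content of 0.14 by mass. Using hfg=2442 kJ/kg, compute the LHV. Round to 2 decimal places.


LHV = HHV - hfg * 9 * H
Water correction = 2442 * 9 * 0.14 = 3076.920 kJ/kg
LHV = 46400 - 3076.920 = 43323.08 kJ/kg


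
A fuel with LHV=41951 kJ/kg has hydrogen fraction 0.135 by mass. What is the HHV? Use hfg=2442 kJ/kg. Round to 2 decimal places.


HHV = LHV + hfg * 9 * H
Water addition = 2442 * 9 * 0.135 = 2967.030 kJ/kg
HHV = 41951 + 2967.030 = 44918.03 kJ/kg


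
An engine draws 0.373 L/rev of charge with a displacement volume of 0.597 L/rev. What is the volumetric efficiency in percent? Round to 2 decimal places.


eta_v = (V_actual / V_disp) * 100
Ratio = 0.373 / 0.597 = 0.6248
eta_v = 0.6248 * 100 = 62.48%


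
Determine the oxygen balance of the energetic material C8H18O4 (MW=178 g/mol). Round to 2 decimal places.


OB = -1600 * (2C + H/2 - O) / MW
Inner = 2*8 + 18/2 - 4 = 21.00
OB = -1600 * 21.00 / 178 = -188.76%


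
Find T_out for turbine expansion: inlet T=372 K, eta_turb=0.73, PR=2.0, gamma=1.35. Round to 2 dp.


T_out = T_in * (1 - eta * (1 - PR^(-(gamma-1)/gamma)))
Exponent = -(1.35-1)/1.35 = -0.25925926
PR^exp = 2.0^(-0.25925926) = 0.83551680
Factor = 1 - 0.73*(1 - 0.83551680) = 0.87992726
T_out = 372 * 0.87992726 = 327.33 K


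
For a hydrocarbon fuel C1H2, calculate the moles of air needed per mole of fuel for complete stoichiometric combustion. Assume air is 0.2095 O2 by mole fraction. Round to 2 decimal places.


Balanced combustion: C1H2 + 1.5 O2 -> 1 CO2 + 1 H2O
O2 needed = C + H/4 = 1 + 2/4 = 1.50 moles
Air moles = O2 / 0.2095 = 1.50 / 0.2095 = 7.16 moles air


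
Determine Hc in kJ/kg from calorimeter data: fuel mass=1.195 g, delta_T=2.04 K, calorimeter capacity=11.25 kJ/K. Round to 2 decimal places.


Hc = C_cal * delta_T / m_fuel
Q_released = 11.25 * 2.04 = 22.9500 kJ
m_fuel = 1.195 g = 1.195/1000 kg = 0.001195 kg
Hc = 22.9500 / 0.001195 = 19205.02 kJ/kg


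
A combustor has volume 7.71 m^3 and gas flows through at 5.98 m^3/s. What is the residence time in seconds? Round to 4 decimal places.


tau = V / Q_flow
tau = 7.71 / 5.98 = 1.2893 s


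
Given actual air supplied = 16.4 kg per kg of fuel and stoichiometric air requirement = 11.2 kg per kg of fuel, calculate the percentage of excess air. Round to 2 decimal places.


Excess air = actual - stoichiometric = 16.4 - 11.2 = 5.20 kg/kg fuel
Excess air % = (excess / stoich) * 100 = (5.20 / 11.2) * 100 = 46.43%


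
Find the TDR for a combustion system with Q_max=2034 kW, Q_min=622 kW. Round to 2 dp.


TDR = Q_max / Q_min
TDR = 2034 / 622 = 3.27


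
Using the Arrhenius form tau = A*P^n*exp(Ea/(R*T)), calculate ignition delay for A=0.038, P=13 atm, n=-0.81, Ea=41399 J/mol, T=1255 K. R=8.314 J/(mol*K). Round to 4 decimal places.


tau = A * P^n * exp(Ea/(R*T))
P^n = 13^(-0.81) = 0.12522928
Ea/(R*T) = 41399/(8.314*1255) = 3.967675
exp(Ea/(R*T)) = 52.861492
tau = 0.038 * 0.12522928 * 52.861492 = 0.2516 ms


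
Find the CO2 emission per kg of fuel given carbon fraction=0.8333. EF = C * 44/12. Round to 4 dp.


EF = C_frac * (M_CO2 / M_C)
EF = 0.8333 * (44/12)
EF = 0.8333 * 3.666667 = 3.0554 kg_CO2/kg_fuel


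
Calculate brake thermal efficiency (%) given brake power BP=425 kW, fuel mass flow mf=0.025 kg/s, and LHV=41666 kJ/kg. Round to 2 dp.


eta_BTE = (BP / (mf * LHV)) * 100
Denominator = 0.025 * 41666 = 1041.6500 kW
eta_BTE = (425 / 1041.6500) * 100 = 40.80%


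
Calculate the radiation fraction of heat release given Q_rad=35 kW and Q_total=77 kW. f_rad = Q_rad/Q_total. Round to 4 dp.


f_rad = Q_rad / Q_total
f_rad = 35 / 77 = 0.4545


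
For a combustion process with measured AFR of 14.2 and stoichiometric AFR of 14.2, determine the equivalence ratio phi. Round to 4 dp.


phi = AFR_stoich / AFR_actual
phi = 14.2 / 14.2 = 1.0000


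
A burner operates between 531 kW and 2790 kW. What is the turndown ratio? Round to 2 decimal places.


TDR = Q_max / Q_min
TDR = 2790 / 531 = 5.25


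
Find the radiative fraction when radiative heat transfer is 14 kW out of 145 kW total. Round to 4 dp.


f_rad = Q_rad / Q_total
f_rad = 14 / 145 = 0.0966


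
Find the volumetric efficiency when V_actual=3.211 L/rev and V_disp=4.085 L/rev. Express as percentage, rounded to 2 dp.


eta_v = (V_actual / V_disp) * 100
Ratio = 3.211 / 4.085 = 0.7860
eta_v = 0.7860 * 100 = 78.60%


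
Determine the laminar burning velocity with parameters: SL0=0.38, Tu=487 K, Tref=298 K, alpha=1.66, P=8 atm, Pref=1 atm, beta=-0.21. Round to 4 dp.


SL = SL0 * (Tu/Tref)^alpha * (P/Pref)^beta
T ratio = 487/298 = 1.63422819
(T ratio)^alpha = 1.63422819^1.66 = 2.259951
(P/Pref)^beta = 8^(-0.21) = 0.646176
SL = 0.38 * 2.259951 * 0.646176 = 0.5549 m/s


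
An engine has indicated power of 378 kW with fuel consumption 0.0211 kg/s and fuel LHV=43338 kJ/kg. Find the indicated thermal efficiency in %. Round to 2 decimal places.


eta_ith = (IP / (mf * LHV)) * 100
Denominator = 0.0211 * 43338 = 914.4318 kW
eta_ith = (378 / 914.4318) * 100 = 41.34%


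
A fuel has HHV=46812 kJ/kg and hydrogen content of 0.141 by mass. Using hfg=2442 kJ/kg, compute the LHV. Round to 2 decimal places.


LHV = HHV - hfg * 9 * H
Water correction = 2442 * 9 * 0.141 = 3098.898 kJ/kg
LHV = 46812 - 3098.898 = 43713.10 kJ/kg


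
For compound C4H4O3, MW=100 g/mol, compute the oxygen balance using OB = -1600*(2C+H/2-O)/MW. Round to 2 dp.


OB = -1600 * (2C + H/2 - O) / MW
Inner = 2*4 + 4/2 - 3 = 7.00
OB = -1600 * 7.00 / 100 = -112.00%


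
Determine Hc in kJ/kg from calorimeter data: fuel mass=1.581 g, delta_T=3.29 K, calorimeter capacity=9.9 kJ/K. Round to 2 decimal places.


Hc = C_cal * delta_T / m_fuel
Q_released = 9.9 * 3.29 = 32.5710 kJ
m_fuel = 1.581 g = 1.581/1000 kg = 0.001581 kg
Hc = 32.5710 / 0.001581 = 20601.52 kJ/kg


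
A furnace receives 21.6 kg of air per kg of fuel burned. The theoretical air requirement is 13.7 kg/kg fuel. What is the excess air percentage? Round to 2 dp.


Excess air = actual - stoichiometric = 21.6 - 13.7 = 7.90 kg/kg fuel
Excess air % = (excess / stoich) * 100 = (7.90 / 13.7) * 100 = 57.66%


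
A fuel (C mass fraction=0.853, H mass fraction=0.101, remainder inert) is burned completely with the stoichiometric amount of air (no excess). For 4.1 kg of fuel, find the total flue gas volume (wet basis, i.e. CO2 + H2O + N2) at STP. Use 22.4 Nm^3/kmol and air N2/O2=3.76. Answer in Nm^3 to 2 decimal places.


Per kg fuel: CO2 = (C/12 kmol)*22.4 = (0.853/12)*22.4 = 1.59227 Nm^3
Per kg fuel: H2O = (H/2 kmol)*22.4 = (0.101/2)*22.4 = 1.13120 Nm^3
O2 needed per kg fuel = C/12 + H/4 = 0.853/12 + 0.101/4 = 0.09633333 kmol
Per kg fuel: N2 = O2*3.76*22.4 = 0.09633333*3.76*22.4 = 8.11358 Nm^3
Total per kg = 1.59227 + 1.13120 + 8.11358 = 10.83705 Nm^3
Total = 10.83705 * 4.1 = 44.43 Nm^3


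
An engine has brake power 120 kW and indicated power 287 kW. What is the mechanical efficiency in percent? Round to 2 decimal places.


eta_mech = (BP / IP) * 100
Ratio = 120 / 287 = 0.4181
eta_mech = 0.4181 * 100 = 41.81%


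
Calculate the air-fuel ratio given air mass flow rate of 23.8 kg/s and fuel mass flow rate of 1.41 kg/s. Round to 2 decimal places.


AFR = m_air / m_fuel
AFR = 23.8 / 1.41 = 16.88


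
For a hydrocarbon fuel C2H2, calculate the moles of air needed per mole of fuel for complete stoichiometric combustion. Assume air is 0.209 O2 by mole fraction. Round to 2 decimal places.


Balanced combustion: C2H2 + 2.5 O2 -> 2 CO2 + 1 H2O
O2 needed = C + H/4 = 2 + 2/4 = 2.50 moles
Air moles = O2 / 0.209 = 2.50 / 0.209 = 11.96 moles air


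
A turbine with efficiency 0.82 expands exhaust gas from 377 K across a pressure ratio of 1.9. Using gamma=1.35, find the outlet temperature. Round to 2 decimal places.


T_out = T_in * (1 - eta * (1 - PR^(-(gamma-1)/gamma)))
Exponent = -(1.35-1)/1.35 = -0.25925926
PR^exp = 1.9^(-0.25925926) = 0.84670193
Factor = 1 - 0.82*(1 - 0.84670193) = 0.87429558
T_out = 377 * 0.87429558 = 329.61 K


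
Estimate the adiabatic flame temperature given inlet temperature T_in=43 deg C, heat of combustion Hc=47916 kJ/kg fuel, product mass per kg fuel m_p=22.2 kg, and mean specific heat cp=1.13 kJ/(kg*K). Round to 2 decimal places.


T_ad = T_in + Hc / (m_p * cp)
Denominator = 22.2 * 1.13 = 25.0860
Temperature rise = 47916 / 25.0860 = 1910.07 K
T_ad = 43 + 1910.07 = 1953.07 deg C


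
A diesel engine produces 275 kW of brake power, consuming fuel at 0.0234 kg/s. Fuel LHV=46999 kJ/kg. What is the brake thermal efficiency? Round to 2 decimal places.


eta_BTE = (BP / (mf * LHV)) * 100
Denominator = 0.0234 * 46999 = 1099.7766 kW
eta_BTE = (275 / 1099.7766) * 100 = 25.01%


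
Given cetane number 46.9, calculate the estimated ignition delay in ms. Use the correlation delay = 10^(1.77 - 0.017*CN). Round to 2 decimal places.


delay = 10^(1.77 - 0.017*CN)
Exponent = 1.77 - 0.017*46.9 = 0.9727
delay = 10^0.9727 = 9.39 ms


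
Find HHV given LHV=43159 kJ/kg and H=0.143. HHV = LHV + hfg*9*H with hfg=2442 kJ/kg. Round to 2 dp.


HHV = LHV + hfg * 9 * H
Water addition = 2442 * 9 * 0.143 = 3142.854 kJ/kg
HHV = 43159 + 3142.854 = 46301.85 kJ/kg


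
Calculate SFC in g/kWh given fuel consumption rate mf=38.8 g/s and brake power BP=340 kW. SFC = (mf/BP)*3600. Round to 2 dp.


SFC = (mf / BP) * 3600
Rate = 38.8 / 340 = 0.114118 g/(s*kW)
SFC = 0.114118 * 3600 = 410.82 g/kWh


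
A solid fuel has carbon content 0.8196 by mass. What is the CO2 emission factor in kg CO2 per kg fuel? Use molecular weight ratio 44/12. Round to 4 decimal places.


EF = C_frac * (M_CO2 / M_C)
EF = 0.8196 * (44/12)
EF = 0.8196 * 3.666667 = 3.0052 kg_CO2/kg_fuel


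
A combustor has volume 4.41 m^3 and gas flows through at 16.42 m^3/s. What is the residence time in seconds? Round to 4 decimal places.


tau = V / Q_flow
tau = 4.41 / 16.42 = 0.2686 s


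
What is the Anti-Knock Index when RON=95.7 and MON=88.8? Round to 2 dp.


AKI = (RON + MON) / 2
AKI = (95.7 + 88.8) / 2
AKI = 184.5 / 2 = 92.25


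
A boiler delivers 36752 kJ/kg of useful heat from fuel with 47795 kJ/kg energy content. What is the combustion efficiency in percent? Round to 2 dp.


Efficiency = (Q_useful / Q_fuel) * 100
Efficiency = (36752 / 47795) * 100
Efficiency = 0.7690 * 100 = 76.90%


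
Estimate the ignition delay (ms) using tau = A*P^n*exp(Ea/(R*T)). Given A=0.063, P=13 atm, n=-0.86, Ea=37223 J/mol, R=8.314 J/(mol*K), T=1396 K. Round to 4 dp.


tau = A * P^n * exp(Ea/(R*T))
P^n = 13^(-0.86) = 0.11015614
Ea/(R*T) = 37223/(8.314*1396) = 3.207125
exp(Ea/(R*T)) = 24.707957
tau = 0.063 * 0.11015614 * 24.707957 = 0.1715 ms


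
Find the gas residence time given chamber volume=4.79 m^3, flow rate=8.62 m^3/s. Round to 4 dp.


tau = V / Q_flow
tau = 4.79 / 8.62 = 0.5557 s


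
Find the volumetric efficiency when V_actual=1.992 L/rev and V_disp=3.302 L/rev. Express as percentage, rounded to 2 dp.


eta_v = (V_actual / V_disp) * 100
Ratio = 1.992 / 3.302 = 0.6033
eta_v = 0.6033 * 100 = 60.33%


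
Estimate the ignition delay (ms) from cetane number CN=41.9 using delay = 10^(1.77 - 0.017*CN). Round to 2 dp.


delay = 10^(1.77 - 0.017*CN)
Exponent = 1.77 - 0.017*41.9 = 1.0577
delay = 10^1.0577 = 11.42 ms


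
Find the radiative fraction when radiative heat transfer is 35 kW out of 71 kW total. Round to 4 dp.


f_rad = Q_rad / Q_total
f_rad = 35 / 71 = 0.4930


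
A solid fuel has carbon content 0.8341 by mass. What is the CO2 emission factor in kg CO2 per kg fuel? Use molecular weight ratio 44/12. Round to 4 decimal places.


EF = C_frac * (M_CO2 / M_C)
EF = 0.8341 * (44/12)
EF = 0.8341 * 3.666667 = 3.0584 kg_CO2/kg_fuel


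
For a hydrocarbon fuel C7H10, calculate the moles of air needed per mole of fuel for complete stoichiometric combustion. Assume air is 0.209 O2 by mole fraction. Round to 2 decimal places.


Balanced combustion: C7H10 + 9.5 O2 -> 7 CO2 + 5 H2O
O2 needed = C + H/4 = 7 + 10/4 = 9.50 moles
Air moles = O2 / 0.209 = 9.50 / 0.209 = 45.45 moles air


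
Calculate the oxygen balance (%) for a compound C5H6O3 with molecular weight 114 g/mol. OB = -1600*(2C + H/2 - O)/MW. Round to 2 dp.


OB = -1600 * (2C + H/2 - O) / MW
Inner = 2*5 + 6/2 - 3 = 10.00
OB = -1600 * 10.00 / 114 = -140.35%


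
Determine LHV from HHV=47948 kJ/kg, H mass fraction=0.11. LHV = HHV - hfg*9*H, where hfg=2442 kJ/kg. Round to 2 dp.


LHV = HHV - hfg * 9 * H
Water correction = 2442 * 9 * 0.11 = 2417.580 kJ/kg
LHV = 47948 - 2417.580 = 45530.42 kJ/kg


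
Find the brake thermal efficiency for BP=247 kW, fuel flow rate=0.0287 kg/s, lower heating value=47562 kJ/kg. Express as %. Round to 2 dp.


eta_BTE = (BP / (mf * LHV)) * 100
Denominator = 0.0287 * 47562 = 1365.0294 kW
eta_BTE = (247 / 1365.0294) * 100 = 18.09%


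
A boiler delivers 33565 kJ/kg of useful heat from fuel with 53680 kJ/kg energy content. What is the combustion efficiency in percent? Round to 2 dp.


Efficiency = (Q_useful / Q_fuel) * 100
Efficiency = (33565 / 53680) * 100
Efficiency = 0.6253 * 100 = 62.53%


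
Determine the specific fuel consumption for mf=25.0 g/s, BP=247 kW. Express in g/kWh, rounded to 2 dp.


SFC = (mf / BP) * 3600
Rate = 25.0 / 247 = 0.101215 g/(s*kW)
SFC = 0.101215 * 3600 = 364.37 g/kWh


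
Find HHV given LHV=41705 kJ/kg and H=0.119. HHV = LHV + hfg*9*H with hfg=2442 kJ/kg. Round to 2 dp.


HHV = LHV + hfg * 9 * H
Water addition = 2442 * 9 * 0.119 = 2615.382 kJ/kg
HHV = 41705 + 2615.382 = 44320.38 kJ/kg


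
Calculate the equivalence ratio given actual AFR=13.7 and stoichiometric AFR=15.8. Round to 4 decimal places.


phi = AFR_stoich / AFR_actual
phi = 15.8 / 13.7 = 1.1533


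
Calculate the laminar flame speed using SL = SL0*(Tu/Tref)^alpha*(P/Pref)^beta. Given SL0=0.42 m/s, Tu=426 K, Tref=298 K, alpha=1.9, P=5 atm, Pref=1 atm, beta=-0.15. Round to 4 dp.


SL = SL0 * (Tu/Tref)^alpha * (P/Pref)^beta
T ratio = 426/298 = 1.42953020
(T ratio)^alpha = 1.42953020^1.9 = 1.971820
(P/Pref)^beta = 5^(-0.15) = 0.785515
SL = 0.42 * 1.971820 * 0.785515 = 0.6505 m/s


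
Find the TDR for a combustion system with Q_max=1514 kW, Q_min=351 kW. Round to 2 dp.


TDR = Q_max / Q_min
TDR = 1514 / 351 = 4.31


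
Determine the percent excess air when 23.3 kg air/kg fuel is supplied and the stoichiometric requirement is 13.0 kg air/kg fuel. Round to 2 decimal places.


Excess air = actual - stoichiometric = 23.3 - 13.0 = 10.30 kg/kg fuel
Excess air % = (excess / stoich) * 100 = (10.30 / 13.0) * 100 = 79.23%


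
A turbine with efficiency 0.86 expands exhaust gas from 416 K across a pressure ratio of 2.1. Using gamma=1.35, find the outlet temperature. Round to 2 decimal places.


T_out = T_in * (1 - eta * (1 - PR^(-(gamma-1)/gamma)))
Exponent = -(1.35-1)/1.35 = -0.25925926
PR^exp = 2.1^(-0.25925926) = 0.82501466
Factor = 1 - 0.86*(1 - 0.82501466) = 0.84951261
T_out = 416 * 0.84951261 = 353.40 K


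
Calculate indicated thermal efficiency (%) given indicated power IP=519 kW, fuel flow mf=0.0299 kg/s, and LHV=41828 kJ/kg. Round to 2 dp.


eta_ith = (IP / (mf * LHV)) * 100
Denominator = 0.0299 * 41828 = 1250.6572 kW
eta_ith = (519 / 1250.6572) * 100 = 41.50%


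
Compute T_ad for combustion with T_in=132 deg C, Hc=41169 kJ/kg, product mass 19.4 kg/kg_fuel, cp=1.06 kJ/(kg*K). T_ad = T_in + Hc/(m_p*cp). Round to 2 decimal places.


T_ad = T_in + Hc / (m_p * cp)
Denominator = 19.4 * 1.06 = 20.5640
Temperature rise = 41169 / 20.5640 = 2001.99 K
T_ad = 132 + 2001.99 = 2133.99 deg C


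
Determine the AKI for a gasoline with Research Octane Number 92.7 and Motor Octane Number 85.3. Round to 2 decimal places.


AKI = (RON + MON) / 2
AKI = (92.7 + 85.3) / 2
AKI = 178.0 / 2 = 89.00


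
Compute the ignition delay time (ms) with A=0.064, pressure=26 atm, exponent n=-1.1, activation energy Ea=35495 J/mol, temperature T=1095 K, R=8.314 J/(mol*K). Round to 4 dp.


tau = A * P^n * exp(Ea/(R*T))
P^n = 26^(-1.1) = 0.02776702
Ea/(R*T) = 35495/(8.314*1095) = 3.898908
exp(Ea/(R*T)) = 49.348555
tau = 0.064 * 0.02776702 * 49.348555 = 0.0877 ms


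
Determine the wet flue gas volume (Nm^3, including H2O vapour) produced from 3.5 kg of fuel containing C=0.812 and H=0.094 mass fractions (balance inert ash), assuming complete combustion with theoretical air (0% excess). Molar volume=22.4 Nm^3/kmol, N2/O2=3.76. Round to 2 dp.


Per kg fuel: CO2 = (C/12 kmol)*22.4 = (0.812/12)*22.4 = 1.51573 Nm^3
Per kg fuel: H2O = (H/2 kmol)*22.4 = (0.094/2)*22.4 = 1.05280 Nm^3
O2 needed per kg fuel = C/12 + H/4 = 0.812/12 + 0.094/4 = 0.09116667 kmol
Per kg fuel: N2 = O2*3.76*22.4 = 0.09116667*3.76*22.4 = 7.67842 Nm^3
Total per kg = 1.51573 + 1.05280 + 7.67842 = 10.24695 Nm^3
Total = 10.24695 * 3.5 = 35.86 Nm^3


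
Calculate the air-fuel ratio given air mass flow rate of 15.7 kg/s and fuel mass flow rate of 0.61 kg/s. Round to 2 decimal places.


AFR = m_air / m_fuel
AFR = 15.7 / 0.61 = 25.74


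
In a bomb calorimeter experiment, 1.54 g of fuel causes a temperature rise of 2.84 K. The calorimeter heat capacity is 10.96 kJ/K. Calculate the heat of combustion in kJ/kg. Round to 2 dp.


Hc = C_cal * delta_T / m_fuel
Q_released = 10.96 * 2.84 = 31.1264 kJ
m_fuel = 1.54 g = 1.54/1000 kg = 0.001540 kg
Hc = 31.1264 / 0.001540 = 20211.95 kJ/kg


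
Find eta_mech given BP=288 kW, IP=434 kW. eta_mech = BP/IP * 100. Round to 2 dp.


eta_mech = (BP / IP) * 100
Ratio = 288 / 434 = 0.6636
eta_mech = 0.6636 * 100 = 66.36%


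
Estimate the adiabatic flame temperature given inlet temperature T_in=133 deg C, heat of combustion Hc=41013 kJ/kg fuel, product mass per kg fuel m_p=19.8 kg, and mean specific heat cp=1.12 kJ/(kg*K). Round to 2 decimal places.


T_ad = T_in + Hc / (m_p * cp)
Denominator = 19.8 * 1.12 = 22.1760
Temperature rise = 41013 / 22.1760 = 1849.43 K
T_ad = 133 + 1849.43 = 1982.43 deg C


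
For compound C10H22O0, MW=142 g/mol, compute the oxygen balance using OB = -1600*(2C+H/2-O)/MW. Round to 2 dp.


OB = -1600 * (2C + H/2 - O) / MW
Inner = 2*10 + 22/2 - 0 = 31.00
OB = -1600 * 31.00 / 142 = -349.30%


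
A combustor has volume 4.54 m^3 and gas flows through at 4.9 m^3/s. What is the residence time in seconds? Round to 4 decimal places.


tau = V / Q_flow
tau = 4.54 / 4.9 = 0.9265 s


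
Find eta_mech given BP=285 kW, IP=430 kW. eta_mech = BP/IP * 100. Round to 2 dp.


eta_mech = (BP / IP) * 100
Ratio = 285 / 430 = 0.6628
eta_mech = 0.6628 * 100 = 66.28%


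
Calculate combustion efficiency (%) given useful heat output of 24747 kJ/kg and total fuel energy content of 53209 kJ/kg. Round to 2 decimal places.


Efficiency = (Q_useful / Q_fuel) * 100
Efficiency = (24747 / 53209) * 100
Efficiency = 0.4651 * 100 = 46.51%


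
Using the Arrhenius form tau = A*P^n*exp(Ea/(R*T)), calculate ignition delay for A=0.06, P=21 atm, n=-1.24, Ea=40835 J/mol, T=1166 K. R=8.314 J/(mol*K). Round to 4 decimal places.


tau = A * P^n * exp(Ea/(R*T))
P^n = 21^(-1.24) = 0.02293232
Ea/(R*T) = 40835/(8.314*1166) = 4.212346
exp(Ea/(R*T)) = 67.514713
tau = 0.06 * 0.02293232 * 67.514713 = 0.0929 ms


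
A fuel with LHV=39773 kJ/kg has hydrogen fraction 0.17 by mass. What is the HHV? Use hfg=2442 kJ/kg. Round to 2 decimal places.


HHV = LHV + hfg * 9 * H
Water addition = 2442 * 9 * 0.17 = 3736.260 kJ/kg
HHV = 39773 + 3736.260 = 43509.26 kJ/kg


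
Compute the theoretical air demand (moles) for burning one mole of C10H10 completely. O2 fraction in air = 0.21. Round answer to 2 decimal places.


Balanced combustion: C10H10 + 12.5 O2 -> 10 CO2 + 5 H2O
O2 needed = C + H/4 = 10 + 10/4 = 12.50 moles
Air moles = O2 / 0.21 = 12.50 / 0.21 = 59.52 moles air


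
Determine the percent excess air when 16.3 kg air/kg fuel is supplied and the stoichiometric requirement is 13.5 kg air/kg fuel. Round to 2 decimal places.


Excess air = actual - stoichiometric = 16.3 - 13.5 = 2.80 kg/kg fuel
Excess air % = (excess / stoich) * 100 = (2.80 / 13.5) * 100 = 20.74%


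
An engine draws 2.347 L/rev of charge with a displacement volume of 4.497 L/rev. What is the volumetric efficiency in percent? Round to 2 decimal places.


eta_v = (V_actual / V_disp) * 100
Ratio = 2.347 / 4.497 = 0.5219
eta_v = 0.5219 * 100 = 52.19%


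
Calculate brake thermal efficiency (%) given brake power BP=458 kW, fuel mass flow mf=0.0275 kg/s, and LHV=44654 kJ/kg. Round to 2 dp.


eta_BTE = (BP / (mf * LHV)) * 100
Denominator = 0.0275 * 44654 = 1227.9850 kW
eta_BTE = (458 / 1227.9850) * 100 = 37.30%


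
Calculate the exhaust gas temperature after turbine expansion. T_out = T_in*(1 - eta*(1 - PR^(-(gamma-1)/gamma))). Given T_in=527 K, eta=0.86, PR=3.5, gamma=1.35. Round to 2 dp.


T_out = T_in * (1 - eta * (1 - PR^(-(gamma-1)/gamma)))
Exponent = -(1.35-1)/1.35 = -0.25925926
PR^exp = 3.5^(-0.25925926) = 0.72267881
Factor = 1 - 0.86*(1 - 0.72267881) = 0.76150378
T_out = 527 * 0.76150378 = 401.31 K


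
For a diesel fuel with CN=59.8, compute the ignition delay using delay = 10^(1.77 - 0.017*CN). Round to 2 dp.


delay = 10^(1.77 - 0.017*CN)
Exponent = 1.77 - 0.017*59.8 = 0.7534
delay = 10^0.7534 = 5.67 ms


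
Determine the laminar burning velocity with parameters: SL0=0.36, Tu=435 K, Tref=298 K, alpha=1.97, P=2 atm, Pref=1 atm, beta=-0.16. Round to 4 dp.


SL = SL0 * (Tu/Tref)^alpha * (P/Pref)^beta
T ratio = 435/298 = 1.45973154
(T ratio)^alpha = 1.45973154^1.97 = 2.106773
(P/Pref)^beta = 2^(-0.16) = 0.895025
SL = 0.36 * 2.106773 * 0.895025 = 0.6788 m/s


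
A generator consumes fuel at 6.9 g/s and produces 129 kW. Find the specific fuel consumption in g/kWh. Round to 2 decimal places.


SFC = (mf / BP) * 3600
Rate = 6.9 / 129 = 0.053488 g/(s*kW)
SFC = 0.053488 * 3600 = 192.56 g/kWh


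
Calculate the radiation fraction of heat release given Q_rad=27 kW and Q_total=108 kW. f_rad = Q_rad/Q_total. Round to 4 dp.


f_rad = Q_rad / Q_total
f_rad = 27 / 108 = 0.2500


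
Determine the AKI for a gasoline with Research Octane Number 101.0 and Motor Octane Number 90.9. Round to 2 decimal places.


AKI = (RON + MON) / 2
AKI = (101.0 + 90.9) / 2
AKI = 191.9 / 2 = 95.95


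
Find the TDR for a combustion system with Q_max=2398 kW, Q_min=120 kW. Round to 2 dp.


TDR = Q_max / Q_min
TDR = 2398 / 120 = 19.98


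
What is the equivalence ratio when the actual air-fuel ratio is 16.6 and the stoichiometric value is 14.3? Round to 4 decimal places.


phi = AFR_stoich / AFR_actual
phi = 14.3 / 16.6 = 0.8614


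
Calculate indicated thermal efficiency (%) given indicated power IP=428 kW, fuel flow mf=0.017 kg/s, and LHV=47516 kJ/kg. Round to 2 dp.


eta_ith = (IP / (mf * LHV)) * 100
Denominator = 0.017 * 47516 = 807.7720 kW
eta_ith = (428 / 807.7720) * 100 = 52.99%


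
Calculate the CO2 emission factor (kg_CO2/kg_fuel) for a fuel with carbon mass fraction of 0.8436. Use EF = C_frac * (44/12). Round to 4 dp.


EF = C_frac * (M_CO2 / M_C)
EF = 0.8436 * (44/12)
EF = 0.8436 * 3.666667 = 3.0932 kg_CO2/kg_fuel


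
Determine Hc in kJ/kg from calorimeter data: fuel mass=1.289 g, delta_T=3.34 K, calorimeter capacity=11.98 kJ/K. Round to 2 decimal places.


Hc = C_cal * delta_T / m_fuel
Q_released = 11.98 * 3.34 = 40.0132 kJ
m_fuel = 1.289 g = 1.289/1000 kg = 0.001289 kg
Hc = 40.0132 / 0.001289 = 31042.05 kJ/kg


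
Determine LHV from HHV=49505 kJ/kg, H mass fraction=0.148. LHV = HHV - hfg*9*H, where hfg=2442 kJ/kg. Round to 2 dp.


LHV = HHV - hfg * 9 * H
Water correction = 2442 * 9 * 0.148 = 3252.744 kJ/kg
LHV = 49505 - 3252.744 = 46252.26 kJ/kg


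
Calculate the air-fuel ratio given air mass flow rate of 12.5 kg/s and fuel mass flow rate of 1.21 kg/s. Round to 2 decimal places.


AFR = m_air / m_fuel
AFR = 12.5 / 1.21 = 10.33


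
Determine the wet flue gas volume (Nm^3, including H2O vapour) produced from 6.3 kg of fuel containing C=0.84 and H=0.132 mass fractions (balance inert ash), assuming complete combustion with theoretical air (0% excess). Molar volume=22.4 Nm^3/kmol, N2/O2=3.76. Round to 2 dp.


Per kg fuel: CO2 = (C/12 kmol)*22.4 = (0.84/12)*22.4 = 1.56800 Nm^3
Per kg fuel: H2O = (H/2 kmol)*22.4 = (0.132/2)*22.4 = 1.47840 Nm^3
O2 needed per kg fuel = C/12 + H/4 = 0.84/12 + 0.132/4 = 0.10300000 kmol
Per kg fuel: N2 = O2*3.76*22.4 = 0.10300000*3.76*22.4 = 8.67507 Nm^3
Total per kg = 1.56800 + 1.47840 + 8.67507 = 11.72147 Nm^3
Total = 11.72147 * 6.3 = 73.85 Nm^3


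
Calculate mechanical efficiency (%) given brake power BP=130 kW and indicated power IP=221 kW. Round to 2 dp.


eta_mech = (BP / IP) * 100
Ratio = 130 / 221 = 0.5882
eta_mech = 0.5882 * 100 = 58.82%


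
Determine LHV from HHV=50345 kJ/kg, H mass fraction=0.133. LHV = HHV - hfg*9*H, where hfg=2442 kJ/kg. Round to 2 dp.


LHV = HHV - hfg * 9 * H
Water correction = 2442 * 9 * 0.133 = 2923.074 kJ/kg
LHV = 50345 - 2923.074 = 47421.93 kJ/kg


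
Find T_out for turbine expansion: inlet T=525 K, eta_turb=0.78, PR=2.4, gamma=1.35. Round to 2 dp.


T_out = T_in * (1 - eta * (1 - PR^(-(gamma-1)/gamma)))
Exponent = -(1.35-1)/1.35 = -0.25925926
PR^exp = 2.4^(-0.25925926) = 0.79694200
Factor = 1 - 0.78*(1 - 0.79694200) = 0.84161476
T_out = 525 * 0.84161476 = 441.85 K


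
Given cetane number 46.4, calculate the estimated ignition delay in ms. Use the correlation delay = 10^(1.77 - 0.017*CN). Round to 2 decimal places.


delay = 10^(1.77 - 0.017*CN)
Exponent = 1.77 - 0.017*46.4 = 0.9812
delay = 10^0.9812 = 9.58 ms


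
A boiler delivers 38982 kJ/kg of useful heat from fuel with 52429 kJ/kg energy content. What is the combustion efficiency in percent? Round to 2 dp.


Efficiency = (Q_useful / Q_fuel) * 100
Efficiency = (38982 / 52429) * 100
Efficiency = 0.7435 * 100 = 74.35%


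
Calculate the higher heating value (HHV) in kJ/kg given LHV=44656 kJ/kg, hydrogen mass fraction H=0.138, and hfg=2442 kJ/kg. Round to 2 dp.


HHV = LHV + hfg * 9 * H
Water addition = 2442 * 9 * 0.138 = 3032.964 kJ/kg
HHV = 44656 + 3032.964 = 47688.96 kJ/kg


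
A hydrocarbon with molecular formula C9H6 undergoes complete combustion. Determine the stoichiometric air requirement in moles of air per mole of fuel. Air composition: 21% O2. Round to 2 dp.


Balanced combustion: C9H6 + 10.5 O2 -> 9 CO2 + 3 H2O
O2 needed = C + H/4 = 9 + 6/4 = 10.50 moles
Air moles = O2 / 0.21 = 10.50 / 0.21 = 50.00 moles air


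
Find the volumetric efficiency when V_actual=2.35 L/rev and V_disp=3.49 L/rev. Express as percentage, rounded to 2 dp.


eta_v = (V_actual / V_disp) * 100
Ratio = 2.35 / 3.49 = 0.6734
eta_v = 0.6734 * 100 = 67.34%


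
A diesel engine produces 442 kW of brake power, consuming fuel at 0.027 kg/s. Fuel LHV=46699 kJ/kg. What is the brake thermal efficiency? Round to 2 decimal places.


eta_BTE = (BP / (mf * LHV)) * 100
Denominator = 0.027 * 46699 = 1260.8730 kW
eta_BTE = (442 / 1260.8730) * 100 = 35.06%


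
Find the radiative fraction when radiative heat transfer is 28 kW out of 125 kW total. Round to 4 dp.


f_rad = Q_rad / Q_total
f_rad = 28 / 125 = 0.2240


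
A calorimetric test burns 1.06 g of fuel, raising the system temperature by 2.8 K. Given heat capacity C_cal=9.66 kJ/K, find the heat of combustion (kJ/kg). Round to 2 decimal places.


Hc = C_cal * delta_T / m_fuel
Q_released = 9.66 * 2.8 = 27.0480 kJ
m_fuel = 1.06 g = 1.06/1000 kg = 0.001060 kg
Hc = 27.0480 / 0.001060 = 25516.98 kJ/kg


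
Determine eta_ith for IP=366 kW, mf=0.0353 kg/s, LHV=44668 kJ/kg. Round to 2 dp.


eta_ith = (IP / (mf * LHV)) * 100
Denominator = 0.0353 * 44668 = 1576.7804 kW
eta_ith = (366 / 1576.7804) * 100 = 23.21%


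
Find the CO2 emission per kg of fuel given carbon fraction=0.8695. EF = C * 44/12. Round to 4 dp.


EF = C_frac * (M_CO2 / M_C)
EF = 0.8695 * (44/12)
EF = 0.8695 * 3.666667 = 3.1882 kg_CO2/kg_fuel


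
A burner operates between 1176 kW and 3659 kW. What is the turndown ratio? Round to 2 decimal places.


TDR = Q_max / Q_min
TDR = 3659 / 1176 = 3.11


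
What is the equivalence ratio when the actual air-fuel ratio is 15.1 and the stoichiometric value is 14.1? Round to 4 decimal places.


phi = AFR_stoich / AFR_actual
phi = 14.1 / 15.1 = 0.9338


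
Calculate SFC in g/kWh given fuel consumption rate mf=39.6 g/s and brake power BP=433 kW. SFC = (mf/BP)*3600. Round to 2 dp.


SFC = (mf / BP) * 3600
Rate = 39.6 / 433 = 0.091455 g/(s*kW)
SFC = 0.091455 * 3600 = 329.24 g/kWh


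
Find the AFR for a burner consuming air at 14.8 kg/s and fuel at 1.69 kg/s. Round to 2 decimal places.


AFR = m_air / m_fuel
AFR = 14.8 / 1.69 = 8.76


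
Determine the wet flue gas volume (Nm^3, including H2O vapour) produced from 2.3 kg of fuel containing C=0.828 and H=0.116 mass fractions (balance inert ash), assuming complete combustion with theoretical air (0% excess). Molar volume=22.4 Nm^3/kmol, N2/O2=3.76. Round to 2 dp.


Per kg fuel: CO2 = (C/12 kmol)*22.4 = (0.828/12)*22.4 = 1.54560 Nm^3
Per kg fuel: H2O = (H/2 kmol)*22.4 = (0.116/2)*22.4 = 1.29920 Nm^3
O2 needed per kg fuel = C/12 + H/4 = 0.828/12 + 0.116/4 = 0.09800000 kmol
Per kg fuel: N2 = O2*3.76*22.4 = 0.09800000*3.76*22.4 = 8.25395 Nm^3
Total per kg = 1.54560 + 1.29920 + 8.25395 = 11.09875 Nm^3
Total = 11.09875 * 2.3 = 25.53 Nm^3


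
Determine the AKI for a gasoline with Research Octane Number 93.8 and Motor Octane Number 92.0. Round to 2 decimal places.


AKI = (RON + MON) / 2
AKI = (93.8 + 92.0) / 2
AKI = 185.8 / 2 = 92.90


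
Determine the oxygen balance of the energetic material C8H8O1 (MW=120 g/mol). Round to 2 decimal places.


OB = -1600 * (2C + H/2 - O) / MW
Inner = 2*8 + 8/2 - 1 = 19.00
OB = -1600 * 19.00 / 120 = -253.33%


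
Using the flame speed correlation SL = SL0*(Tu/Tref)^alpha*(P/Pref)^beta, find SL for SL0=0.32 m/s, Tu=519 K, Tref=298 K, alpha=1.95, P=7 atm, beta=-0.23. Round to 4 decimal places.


SL = SL0 * (Tu/Tref)^alpha * (P/Pref)^beta
T ratio = 519/298 = 1.74161074
(T ratio)^alpha = 1.74161074^1.95 = 2.950222
(P/Pref)^beta = 7^(-0.23) = 0.639186
SL = 0.32 * 2.950222 * 0.639186 = 0.6034 m/s


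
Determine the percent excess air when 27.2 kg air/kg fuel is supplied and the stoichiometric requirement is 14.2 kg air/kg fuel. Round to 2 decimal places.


Excess air = actual - stoichiometric = 27.2 - 14.2 = 13.00 kg/kg fuel
Excess air % = (excess / stoich) * 100 = (13.00 / 14.2) * 100 = 91.55%


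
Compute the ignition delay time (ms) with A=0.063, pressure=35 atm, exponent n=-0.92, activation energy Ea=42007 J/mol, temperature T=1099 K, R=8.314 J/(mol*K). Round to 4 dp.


tau = A * P^n * exp(Ea/(R*T))
P^n = 35^(-0.92) = 0.03797147
Ea/(R*T) = 42007/(8.314*1099) = 4.597418
exp(Ea/(R*T)) = 99.227739
tau = 0.063 * 0.03797147 * 99.227739 = 0.2374 ms


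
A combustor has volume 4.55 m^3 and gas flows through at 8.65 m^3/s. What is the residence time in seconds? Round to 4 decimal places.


tau = V / Q_flow
tau = 4.55 / 8.65 = 0.5260 s


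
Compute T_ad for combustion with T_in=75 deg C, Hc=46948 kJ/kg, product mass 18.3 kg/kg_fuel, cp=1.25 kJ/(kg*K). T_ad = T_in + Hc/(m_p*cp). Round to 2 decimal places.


T_ad = T_in + Hc / (m_p * cp)
Denominator = 18.3 * 1.25 = 22.8750
Temperature rise = 46948 / 22.8750 = 2052.37 K
T_ad = 75 + 2052.37 = 2127.37 deg C


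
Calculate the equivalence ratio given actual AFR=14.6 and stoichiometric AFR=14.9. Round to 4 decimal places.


phi = AFR_stoich / AFR_actual
phi = 14.9 / 14.6 = 1.0205


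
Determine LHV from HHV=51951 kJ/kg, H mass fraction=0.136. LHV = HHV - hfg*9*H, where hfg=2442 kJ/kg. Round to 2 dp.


LHV = HHV - hfg * 9 * H
Water correction = 2442 * 9 * 0.136 = 2989.008 kJ/kg
LHV = 51951 - 2989.008 = 48961.99 kJ/kg


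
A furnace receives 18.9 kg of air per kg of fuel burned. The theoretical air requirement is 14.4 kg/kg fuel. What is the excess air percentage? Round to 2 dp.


Excess air = actual - stoichiometric = 18.9 - 14.4 = 4.50 kg/kg fuel
Excess air % = (excess / stoich) * 100 = (4.50 / 14.4) * 100 = 31.25%


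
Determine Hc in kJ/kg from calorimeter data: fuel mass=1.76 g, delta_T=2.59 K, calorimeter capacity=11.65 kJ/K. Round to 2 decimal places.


Hc = C_cal * delta_T / m_fuel
Q_released = 11.65 * 2.59 = 30.1735 kJ
m_fuel = 1.76 g = 1.76/1000 kg = 0.001760 kg
Hc = 30.1735 / 0.001760 = 17144.03 kJ/kg


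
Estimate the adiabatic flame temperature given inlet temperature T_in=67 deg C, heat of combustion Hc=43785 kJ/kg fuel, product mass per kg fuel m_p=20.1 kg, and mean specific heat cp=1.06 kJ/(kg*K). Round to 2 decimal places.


T_ad = T_in + Hc / (m_p * cp)
Denominator = 20.1 * 1.06 = 21.3060
Temperature rise = 43785 / 21.3060 = 2055.05 K
T_ad = 67 + 2055.05 = 2122.05 deg C


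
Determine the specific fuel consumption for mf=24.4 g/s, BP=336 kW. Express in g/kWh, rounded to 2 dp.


SFC = (mf / BP) * 3600
Rate = 24.4 / 336 = 0.072619 g/(s*kW)
SFC = 0.072619 * 3600 = 261.43 g/kWh


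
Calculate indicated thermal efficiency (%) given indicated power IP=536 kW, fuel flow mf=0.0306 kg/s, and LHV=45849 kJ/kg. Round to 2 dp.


eta_ith = (IP / (mf * LHV)) * 100
Denominator = 0.0306 * 45849 = 1402.9794 kW
eta_ith = (536 / 1402.9794) * 100 = 38.20%


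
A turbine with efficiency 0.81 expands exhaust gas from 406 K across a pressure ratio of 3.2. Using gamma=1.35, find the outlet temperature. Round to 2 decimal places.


T_out = T_in * (1 - eta * (1 - PR^(-(gamma-1)/gamma)))
Exponent = -(1.35-1)/1.35 = -0.25925926
PR^exp = 3.2^(-0.25925926) = 0.73966521
Factor = 1 - 0.81*(1 - 0.73966521) = 0.78912882
T_out = 406 * 0.78912882 = 320.39 K


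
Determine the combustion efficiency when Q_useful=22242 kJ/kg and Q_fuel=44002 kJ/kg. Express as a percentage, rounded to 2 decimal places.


Efficiency = (Q_useful / Q_fuel) * 100
Efficiency = (22242 / 44002) * 100
Efficiency = 0.5055 * 100 = 50.55%


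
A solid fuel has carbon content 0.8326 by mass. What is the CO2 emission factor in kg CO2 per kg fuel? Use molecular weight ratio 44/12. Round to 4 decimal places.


EF = C_frac * (M_CO2 / M_C)
EF = 0.8326 * (44/12)
EF = 0.8326 * 3.666667 = 3.0529 kg_CO2/kg_fuel


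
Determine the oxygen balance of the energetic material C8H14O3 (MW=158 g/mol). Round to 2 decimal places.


OB = -1600 * (2C + H/2 - O) / MW
Inner = 2*8 + 14/2 - 3 = 20.00
OB = -1600 * 20.00 / 158 = -202.53%


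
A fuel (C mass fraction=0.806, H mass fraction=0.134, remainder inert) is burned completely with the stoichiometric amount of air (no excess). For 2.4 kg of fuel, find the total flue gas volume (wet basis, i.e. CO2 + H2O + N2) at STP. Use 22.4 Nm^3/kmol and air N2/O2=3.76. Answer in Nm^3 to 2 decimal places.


Per kg fuel: CO2 = (C/12 kmol)*22.4 = (0.806/12)*22.4 = 1.50453 Nm^3
Per kg fuel: H2O = (H/2 kmol)*22.4 = (0.134/2)*22.4 = 1.50080 Nm^3
O2 needed per kg fuel = C/12 + H/4 = 0.806/12 + 0.134/4 = 0.10066667 kmol
Per kg fuel: N2 = O2*3.76*22.4 = 0.10066667*3.76*22.4 = 8.47855 Nm^3
Total per kg = 1.50453 + 1.50080 + 8.47855 = 11.48388 Nm^3
Total = 11.48388 * 2.4 = 27.56 Nm^3


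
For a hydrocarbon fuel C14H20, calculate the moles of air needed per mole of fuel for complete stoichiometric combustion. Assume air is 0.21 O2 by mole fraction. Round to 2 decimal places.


Balanced combustion: C14H20 + 19 O2 -> 14 CO2 + 10 H2O
O2 needed = C + H/4 = 14 + 20/4 = 19.00 moles
Air moles = O2 / 0.21 = 19.00 / 0.21 = 90.48 moles air
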